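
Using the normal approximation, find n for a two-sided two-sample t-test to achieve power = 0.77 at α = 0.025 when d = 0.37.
n = 130 per group

Sample size formula (two-sample t-test, normal approximation):
n = 2 · ((z_{α/2} + z_β) / d)²

z_{α/2} = 2.241 (for α = 0.025, two-sided)
z_β = 0.739 (for power = 0.77)
d = 0.37

n = 2 · ((2.241 + 0.739) / 0.37)²
n = 2 · (8.054)²
n ≈ 129.73
Round up to the next whole number: n = 130 per group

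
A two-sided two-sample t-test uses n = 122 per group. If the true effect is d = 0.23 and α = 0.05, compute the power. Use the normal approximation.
Power ≈ 0.44

Power calculation (two-sample t-test, normal approximation):
z_β = d · √(n/2) - z_{α/2}
z_β = 0.23 · √(122/2) - 1.960
z_β = 0.23 · 7.810 - 1.960
z_β = -0.164

Power = Φ(z_β) = Φ(-0.164) ≈ 0.435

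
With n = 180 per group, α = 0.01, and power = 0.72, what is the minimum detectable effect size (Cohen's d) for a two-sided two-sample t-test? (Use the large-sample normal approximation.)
d ≈ 0.33

Minimum detectable effect (two-sample t-test, normal approximation):
d = (z_{α/2} + z_β) / √(n/2)
d = (2.576 + 0.583) / √(180/2)
d = 3.159 / 9.487
d ≈ 0.33

By Cohen's convention (0.2 small / 0.5 medium / 0.8 large): small effect.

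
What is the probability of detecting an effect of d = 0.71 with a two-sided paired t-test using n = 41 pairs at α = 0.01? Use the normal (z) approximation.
Power ≈ 0.98

Power calculation (paired t-test, normal approximation):
z_β = d · √n - z_{α/2}
z_β = 0.71 · √41 - 2.576
z_β = 0.71 · 6.403 - 2.576
z_β = 1.970

Power = Φ(z_β) = Φ(1.970) ≈ 0.976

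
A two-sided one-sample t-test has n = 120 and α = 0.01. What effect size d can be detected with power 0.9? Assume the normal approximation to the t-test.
d ≈ 0.35

Minimum detectable effect (one-sample t-test, normal approximation):
d = (z_{α/2} + z_β) / √n
d = (2.576 + 1.282) / √120
d = 3.857 / 10.954
d ≈ 0.35

By Cohen's convention (0.2 small / 0.5 medium / 0.8 large): small effect.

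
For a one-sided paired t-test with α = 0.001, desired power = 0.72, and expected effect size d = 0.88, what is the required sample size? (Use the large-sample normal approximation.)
n = 18 pairs

Sample size formula (paired t-test, normal approximation):
n = ((z_α + z_β) / d)²

z_α = 3.090 (for α = 0.001, one-sided)
z_β = 0.583 (for power = 0.72)
d = 0.88

n = ((3.090 + 0.583) / 0.88)²
n = (4.174)²
n ≈ 17.42
Round up to the next whole number: n = 18 pairs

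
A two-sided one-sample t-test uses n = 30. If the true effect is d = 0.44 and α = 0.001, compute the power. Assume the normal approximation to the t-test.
Power ≈ 0.19

Power calculation (one-sample t-test, normal approximation):
z_β = d · √n - z_{α/2}
z_β = 0.44 · √30 - 3.291
z_β = 0.44 · 5.477 - 3.291
z_β = -0.881

Power = Φ(z_β) = Φ(-0.881) ≈ 0.189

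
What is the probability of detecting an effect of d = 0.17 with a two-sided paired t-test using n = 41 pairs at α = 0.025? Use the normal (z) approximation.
Power ≈ 0.12

Power calculation (paired t-test, normal approximation):
z_β = d · √n - z_{α/2}
z_β = 0.17 · √41 - 2.241
z_β = 0.17 · 6.403 - 2.241
z_β = -1.153

Power = Φ(z_β) = Φ(-1.153) ≈ 0.124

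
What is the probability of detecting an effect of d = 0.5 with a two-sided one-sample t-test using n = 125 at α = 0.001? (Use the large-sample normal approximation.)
Power ≈ 0.99

Power calculation (one-sample t-test, normal approximation):
z_β = d · √n - z_{α/2}
z_β = 0.5 · √125 - 3.291
z_β = 0.5 · 11.180 - 3.291
z_β = 2.300

Power = Φ(z_β) = Φ(2.300) ≈ 0.989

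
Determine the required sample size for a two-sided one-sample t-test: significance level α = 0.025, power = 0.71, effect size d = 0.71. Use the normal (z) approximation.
n = 16

Sample size formula (one-sample t-test, normal approximation):
n = ((z_{α/2} + z_β) / d)²

z_{α/2} = 2.241 (for α = 0.025, two-sided)
z_β = 0.553 (for power = 0.71)
d = 0.71

n = ((2.241 + 0.553) / 0.71)²
n = (3.935)²
n ≈ 15.48
Round up to the next whole number: n = 16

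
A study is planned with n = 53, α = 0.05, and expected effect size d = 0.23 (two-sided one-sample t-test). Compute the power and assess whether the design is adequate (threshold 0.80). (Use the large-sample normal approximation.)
Power ≈ 0.39; the study is underpowered (power < 0.80)

Power calculation (one-sample t-test, normal approximation):
z_β = d · √n - z_{α/2}
z_β = 0.23 · √53 - 1.960
z_β = 0.23 · 7.280 - 1.960
z_β = -0.286

Power = Φ(z_β) = Φ(-0.286) ≈ 0.388

Effect size d = 0.23 is small by Cohen's convention (0.2/0.5/0.8).

Threshold: power ≥ 0.80 is conventionally adequate.
Power ≈ 0.39 → the study is underpowered (power < 0.80).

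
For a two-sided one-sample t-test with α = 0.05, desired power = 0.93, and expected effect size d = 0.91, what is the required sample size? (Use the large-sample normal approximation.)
n = 15

Sample size formula (one-sample t-test, normal approximation):
n = ((z_{α/2} + z_β) / d)²

z_{α/2} = 1.960 (for α = 0.05, two-sided)
z_β = 1.476 (for power = 0.93)
d = 0.91

n = ((1.960 + 1.476) / 0.91)²
n = (3.776)²
n ≈ 14.26
Round up to the next whole number: n = 15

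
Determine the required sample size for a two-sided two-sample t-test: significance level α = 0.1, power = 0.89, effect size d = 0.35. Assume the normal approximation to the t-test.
n = 135 per group

Sample size formula (two-sample t-test, normal approximation):
n = 2 · ((z_{α/2} + z_β) / d)²

z_{α/2} = 1.645 (for α = 0.1, two-sided)
z_β = 1.227 (for power = 0.89)
d = 0.35

n = 2 · ((1.645 + 1.227) / 0.35)²
n = 2 · (8.206)²
n ≈ 134.68
Round up to the next whole number: n = 135 per group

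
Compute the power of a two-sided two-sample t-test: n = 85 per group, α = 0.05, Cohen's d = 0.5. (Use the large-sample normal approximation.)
Power ≈ 0.90

Power calculation (two-sample t-test, normal approximation):
z_β = d · √(n/2) - z_{α/2}
z_β = 0.5 · √(85/2) - 1.960
z_β = 0.5 · 6.519 - 1.960
z_β = 1.300

Power = Φ(z_β) = Φ(1.300) ≈ 0.903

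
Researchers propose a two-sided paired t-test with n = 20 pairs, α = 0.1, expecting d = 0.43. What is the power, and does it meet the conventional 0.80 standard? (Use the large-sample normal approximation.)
Power ≈ 0.61; the study is underpowered (power < 0.80)

Power calculation (paired t-test, normal approximation):
z_β = d · √n - z_{α/2}
z_β = 0.43 · √20 - 1.645
z_β = 0.43 · 4.472 - 1.645
z_β = 0.278

Power = Φ(z_β) = Φ(0.278) ≈ 0.610

Effect size d = 0.43 is small by Cohen's convention (0.2/0.5/0.8).

Threshold: power ≥ 0.80 is conventionally adequate.
Power ≈ 0.61 → the study is underpowered (power < 0.80).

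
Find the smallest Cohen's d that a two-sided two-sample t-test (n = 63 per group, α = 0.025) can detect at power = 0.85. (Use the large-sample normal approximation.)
d ≈ 0.58

Minimum detectable effect (two-sample t-test, normal approximation):
d = (z_{α/2} + z_β) / √(n/2)
d = (2.241 + 1.036) / √(63/2)
d = 3.278 / 5.612
d ≈ 0.58

By Cohen's convention (0.2 small / 0.5 medium / 0.8 large): medium effect.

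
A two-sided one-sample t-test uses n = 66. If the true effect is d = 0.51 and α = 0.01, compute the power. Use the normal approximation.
Power ≈ 0.94

Power calculation (one-sample t-test, normal approximation):
z_β = d · √n - z_{α/2}
z_β = 0.51 · √66 - 2.576
z_β = 0.51 · 8.124 - 2.576
z_β = 1.567

Power = Φ(z_β) = Φ(1.567) ≈ 0.941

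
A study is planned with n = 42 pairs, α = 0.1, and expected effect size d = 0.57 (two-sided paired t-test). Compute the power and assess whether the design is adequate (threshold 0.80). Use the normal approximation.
Power ≈ 0.98; the study is adequately powered (power ≥ 0.80)

Power calculation (paired t-test, normal approximation):
z_β = d · √n - z_{α/2}
z_β = 0.57 · √42 - 1.645
z_β = 0.57 · 6.481 - 1.645
z_β = 2.049

Power = Φ(z_β) = Φ(2.049) ≈ 0.980

Effect size d = 0.57 is medium by Cohen's convention (0.2/0.5/0.8).

Threshold: power ≥ 0.80 is conventionally adequate.
Power ≈ 0.98 → the study is adequately powered (power ≥ 0.80).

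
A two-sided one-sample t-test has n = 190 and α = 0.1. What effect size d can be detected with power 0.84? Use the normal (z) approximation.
d ≈ 0.19

Minimum detectable effect (one-sample t-test, normal approximation):
d = (z_{α/2} + z_β) / √n
d = (1.645 + 0.994) / √190
d = 2.639 / 13.784
d ≈ 0.19

By Cohen's convention (0.2 small / 0.5 medium / 0.8 large): very small effect.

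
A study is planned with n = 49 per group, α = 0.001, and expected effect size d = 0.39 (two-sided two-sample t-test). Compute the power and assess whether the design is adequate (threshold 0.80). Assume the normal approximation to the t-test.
Power ≈ 0.09; the study is underpowered (power < 0.80)

Power calculation (two-sample t-test, normal approximation):
z_β = d · √(n/2) - z_{α/2}
z_β = 0.39 · √(49/2) - 3.291
z_β = 0.39 · 4.950 - 3.291
z_β = -1.360

Power = Φ(z_β) = Φ(-1.360) ≈ 0.087

Effect size d = 0.39 is small by Cohen's convention (0.2/0.5/0.8).

Threshold: power ≥ 0.80 is conventionally adequate.
Power ≈ 0.09 → the study is underpowered (power < 0.80).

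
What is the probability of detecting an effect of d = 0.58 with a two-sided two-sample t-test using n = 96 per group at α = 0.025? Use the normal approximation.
Power ≈ 0.96

Power calculation (two-sample t-test, normal approximation):
z_β = d · √(n/2) - z_{α/2}
z_β = 0.58 · √(96/2) - 2.241
z_β = 0.58 · 6.928 - 2.241
z_β = 1.777

Power = Φ(z_β) = Φ(1.777) ≈ 0.962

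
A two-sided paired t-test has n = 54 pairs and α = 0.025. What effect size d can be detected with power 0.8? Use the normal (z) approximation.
d ≈ 0.42

Minimum detectable effect (paired t-test, normal approximation):
d = (z_{α/2} + z_β) / √n
d = (2.241 + 0.842) / √54
d = 3.083 / 7.348
d ≈ 0.42

By Cohen's convention (0.2 small / 0.5 medium / 0.8 large): small effect.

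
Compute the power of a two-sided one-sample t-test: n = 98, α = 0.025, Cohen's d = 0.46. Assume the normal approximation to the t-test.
Power ≈ 0.99

Power calculation (one-sample t-test, normal approximation):
z_β = d · √n - z_{α/2}
z_β = 0.46 · √98 - 2.241
z_β = 0.46 · 9.899 - 2.241
z_β = 2.312

Power = Φ(z_β) = Φ(2.312) ≈ 0.990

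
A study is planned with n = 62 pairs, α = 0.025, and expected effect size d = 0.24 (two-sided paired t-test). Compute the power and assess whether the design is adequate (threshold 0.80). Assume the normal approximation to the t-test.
Power ≈ 0.36; the study is underpowered (power < 0.80)

Power calculation (paired t-test, normal approximation):
z_β = d · √n - z_{α/2}
z_β = 0.24 · √62 - 2.241
z_β = 0.24 · 7.874 - 2.241
z_β = -0.352

Power = Φ(z_β) = Φ(-0.352) ≈ 0.363

Effect size d = 0.24 is small by Cohen's convention (0.2/0.5/0.8).

Threshold: power ≥ 0.80 is conventionally adequate.
Power ≈ 0.36 → the study is underpowered (power < 0.80).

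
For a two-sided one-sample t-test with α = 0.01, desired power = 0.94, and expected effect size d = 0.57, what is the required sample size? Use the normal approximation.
n = 53

Sample size formula (one-sample t-test, normal approximation):
n = ((z_{α/2} + z_β) / d)²

z_{α/2} = 2.576 (for α = 0.01, two-sided)
z_β = 1.555 (for power = 0.94)
d = 0.57

n = ((2.576 + 1.555) / 0.57)²
n = (7.247)²
n ≈ 52.52
Round up to the next whole number: n = 53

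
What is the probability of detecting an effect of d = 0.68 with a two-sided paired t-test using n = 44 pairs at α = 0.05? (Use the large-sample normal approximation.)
Power ≈ 0.99

Power calculation (paired t-test, normal approximation):
z_β = d · √n - z_{α/2}
z_β = 0.68 · √44 - 1.960
z_β = 0.68 · 6.633 - 1.960
z_β = 2.551

Power = Φ(z_β) = Φ(2.551) ≈ 0.995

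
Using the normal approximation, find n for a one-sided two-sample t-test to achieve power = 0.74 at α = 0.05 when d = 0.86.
n = 15 per group

Sample size formula (two-sample t-test, normal approximation):
n = 2 · ((z_α + z_β) / d)²

z_α = 1.645 (for α = 0.05, one-sided)
z_β = 0.643 (for power = 0.74)
d = 0.86

n = 2 · ((1.645 + 0.643) / 0.86)²
n = 2 · (2.660)²
n ≈ 14.15
Round up to the next whole number: n = 15 per group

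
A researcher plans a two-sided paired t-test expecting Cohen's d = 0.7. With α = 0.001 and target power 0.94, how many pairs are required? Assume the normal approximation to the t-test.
n = 48 pairs

Sample size formula (paired t-test, normal approximation):
n = ((z_{α/2} + z_β) / d)²

z_{α/2} = 3.291 (for α = 0.001, two-sided)
z_β = 1.555 (for power = 0.94)
d = 0.7

n = ((3.291 + 1.555) / 0.7)²
n = (6.923)²
n ≈ 47.93
Round up to the next whole number: n = 48 pairs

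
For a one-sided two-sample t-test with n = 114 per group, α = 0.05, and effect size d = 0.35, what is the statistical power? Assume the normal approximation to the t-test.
Power ≈ 0.84

Power calculation (two-sample t-test, normal approximation):
z_β = d · √(n/2) - z_α
z_β = 0.35 · √(114/2) - 1.645
z_β = 0.35 · 7.550 - 1.645
z_β = 0.998

Power = Φ(z_β) = Φ(0.998) ≈ 0.841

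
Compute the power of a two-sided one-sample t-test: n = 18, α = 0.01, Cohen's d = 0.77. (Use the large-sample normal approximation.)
Power ≈ 0.76

Power calculation (one-sample t-test, normal approximation):
z_β = d · √n - z_{α/2}
z_β = 0.77 · √18 - 2.576
z_β = 0.77 · 4.243 - 2.576
z_β = 0.691

Power = Φ(z_β) = Φ(0.691) ≈ 0.755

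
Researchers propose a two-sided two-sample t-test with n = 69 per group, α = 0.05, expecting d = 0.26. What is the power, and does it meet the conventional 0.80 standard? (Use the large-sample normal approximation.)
Power ≈ 0.33; the study is underpowered (power < 0.80)

Power calculation (two-sample t-test, normal approximation):
z_β = d · √(n/2) - z_{α/2}
z_β = 0.26 · √(69/2) - 1.960
z_β = 0.26 · 5.874 - 1.960
z_β = -0.433

Power = Φ(z_β) = Φ(-0.433) ≈ 0.333

Effect size d = 0.26 is small by Cohen's convention (0.2/0.5/0.8).

Threshold: power ≥ 0.80 is conventionally adequate.
Power ≈ 0.33 → the study is underpowered (power < 0.80).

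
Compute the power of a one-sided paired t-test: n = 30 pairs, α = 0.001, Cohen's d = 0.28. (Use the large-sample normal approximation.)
Power ≈ 0.06

Power calculation (paired t-test, normal approximation):
z_β = d · √n - z_α
z_β = 0.28 · √30 - 3.090
z_β = 0.28 · 5.477 - 3.090
z_β = -1.557

Power = Φ(z_β) = Φ(-1.557) ≈ 0.060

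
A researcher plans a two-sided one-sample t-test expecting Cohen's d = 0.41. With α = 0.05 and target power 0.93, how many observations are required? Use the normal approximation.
n = 71

Sample size formula (one-sample t-test, normal approximation):
n = ((z_{α/2} + z_β) / d)²

z_{α/2} = 1.960 (for α = 0.05, two-sided)
z_β = 1.476 (for power = 0.93)
d = 0.41

n = ((1.960 + 1.476) / 0.41)²
n = (8.380)²
n ≈ 70.22
Round up to the next whole number: n = 71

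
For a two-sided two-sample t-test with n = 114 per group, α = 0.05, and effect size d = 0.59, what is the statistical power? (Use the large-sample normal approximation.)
Power ≈ 0.99

Power calculation (two-sample t-test, normal approximation):
z_β = d · √(n/2) - z_{α/2}
z_β = 0.59 · √(114/2) - 1.960
z_β = 0.59 · 7.550 - 1.960
z_β = 2.494

Power = Φ(z_β) = Φ(2.494) ≈ 0.994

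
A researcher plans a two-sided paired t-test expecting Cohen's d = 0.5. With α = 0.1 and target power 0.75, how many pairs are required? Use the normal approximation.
n = 22 pairs

Sample size formula (paired t-test, normal approximation):
n = ((z_{α/2} + z_β) / d)²

z_{α/2} = 1.645 (for α = 0.1, two-sided)
z_β = 0.674 (for power = 0.75)
d = 0.5

n = ((1.645 + 0.674) / 0.5)²
n = (4.638)²
n ≈ 21.51
Round up to the next whole number: n = 22 pairs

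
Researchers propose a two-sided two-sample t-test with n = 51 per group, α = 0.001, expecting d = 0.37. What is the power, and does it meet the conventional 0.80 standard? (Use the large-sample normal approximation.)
Power ≈ 0.08; the study is underpowered (power < 0.80)

Power calculation (two-sample t-test, normal approximation):
z_β = d · √(n/2) - z_{α/2}
z_β = 0.37 · √(51/2) - 3.291
z_β = 0.37 · 5.050 - 3.291
z_β = -1.422

Power = Φ(z_β) = Φ(-1.422) ≈ 0.077

Effect size d = 0.37 is small by Cohen's convention (0.2/0.5/0.8).

Threshold: power ≥ 0.80 is conventionally adequate.
Power ≈ 0.08 → the study is underpowered (power < 0.80).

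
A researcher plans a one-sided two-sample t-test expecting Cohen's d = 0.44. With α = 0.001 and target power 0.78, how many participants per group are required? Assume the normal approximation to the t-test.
n = 155 per group

Sample size formula (two-sample t-test, normal approximation):
n = 2 · ((z_α + z_β) / d)²

z_α = 3.090 (for α = 0.001, one-sided)
z_β = 0.772 (for power = 0.78)
d = 0.44

n = 2 · ((3.090 + 0.772) / 0.44)²
n = 2 · (8.777)²
n ≈ 154.07
Round up to the next whole number: n = 155 per group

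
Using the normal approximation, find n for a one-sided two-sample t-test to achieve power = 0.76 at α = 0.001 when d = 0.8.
n = 46 per group

Sample size formula (two-sample t-test, normal approximation):
n = 2 · ((z_α + z_β) / d)²

z_α = 3.090 (for α = 0.001, one-sided)
z_β = 0.706 (for power = 0.76)
d = 0.8

n = 2 · ((3.090 + 0.706) / 0.8)²
n = 2 · (4.745)²
n ≈ 45.03
Round up to the next whole number: n = 46 per group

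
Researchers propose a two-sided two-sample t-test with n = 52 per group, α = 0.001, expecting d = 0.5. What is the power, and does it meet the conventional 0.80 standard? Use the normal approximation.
Power ≈ 0.23; the study is underpowered (power < 0.80)

Power calculation (two-sample t-test, normal approximation):
z_β = d · √(n/2) - z_{α/2}
z_β = 0.5 · √(52/2) - 3.291
z_β = 0.5 · 5.099 - 3.291
z_β = -0.741

Power = Φ(z_β) = Φ(-0.741) ≈ 0.229

Effect size d = 0.5 is medium by Cohen's convention (0.2/0.5/0.8).

Threshold: power ≥ 0.80 is conventionally adequate.
Power ≈ 0.23 → the study is underpowered (power < 0.80).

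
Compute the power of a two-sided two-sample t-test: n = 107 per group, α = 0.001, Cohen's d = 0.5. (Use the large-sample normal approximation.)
Power ≈ 0.64

Power calculation (two-sample t-test, normal approximation):
z_β = d · √(n/2) - z_{α/2}
z_β = 0.5 · √(107/2) - 3.291
z_β = 0.5 · 7.314 - 3.291
z_β = 0.367

Power = Φ(z_β) = Φ(0.367) ≈ 0.643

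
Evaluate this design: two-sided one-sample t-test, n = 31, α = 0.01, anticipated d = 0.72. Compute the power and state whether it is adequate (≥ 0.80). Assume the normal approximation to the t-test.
Power ≈ 0.92; the study is adequately powered (power ≥ 0.80)

Power calculation (one-sample t-test, normal approximation):
z_β = d · √n - z_{α/2}
z_β = 0.72 · √31 - 2.576
z_β = 0.72 · 5.568 - 2.576
z_β = 1.433

Power = Φ(z_β) = Φ(1.433) ≈ 0.924

Effect size d = 0.72 is medium by Cohen's convention (0.2/0.5/0.8).

Threshold: power ≥ 0.80 is conventionally adequate.
Power ≈ 0.92 → the study is adequately powered (power ≥ 0.80).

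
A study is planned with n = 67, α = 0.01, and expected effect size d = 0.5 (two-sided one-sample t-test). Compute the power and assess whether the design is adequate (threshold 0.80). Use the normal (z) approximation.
Power ≈ 0.94; the study is adequately powered (power ≥ 0.80)

Power calculation (one-sample t-test, normal approximation):
z_β = d · √n - z_{α/2}
z_β = 0.5 · √67 - 2.576
z_β = 0.5 · 8.185 - 2.576
z_β = 1.517

Power = Φ(z_β) = Φ(1.517) ≈ 0.935

Effect size d = 0.5 is medium by Cohen's convention (0.2/0.5/0.8).

Threshold: power ≥ 0.80 is conventionally adequate.
Power ≈ 0.94 → the study is adequately powered (power ≥ 0.80).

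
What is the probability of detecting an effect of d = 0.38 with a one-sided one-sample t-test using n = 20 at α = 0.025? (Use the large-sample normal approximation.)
Power ≈ 0.40

Power calculation (one-sample t-test, normal approximation):
z_β = d · √n - z_α
z_β = 0.38 · √20 - 1.960
z_β = 0.38 · 4.472 - 1.960
z_β = -0.261

Power = Φ(z_β) = Φ(-0.261) ≈ 0.397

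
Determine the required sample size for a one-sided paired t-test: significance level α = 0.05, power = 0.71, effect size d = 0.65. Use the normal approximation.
n = 12 pairs

Sample size formula (paired t-test, normal approximation):
n = ((z_α + z_β) / d)²

z_α = 1.645 (for α = 0.05, one-sided)
z_β = 0.553 (for power = 0.71)
d = 0.65

n = ((1.645 + 0.553) / 0.65)²
n = (3.382)²
n ≈ 11.44
Round up to the next whole number: n = 12 pairs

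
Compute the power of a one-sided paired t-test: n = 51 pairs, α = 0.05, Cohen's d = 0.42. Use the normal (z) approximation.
Power ≈ 0.91

Power calculation (paired t-test, normal approximation):
z_β = d · √n - z_α
z_β = 0.42 · √51 - 1.645
z_β = 0.42 · 7.141 - 1.645
z_β = 1.355

Power = Φ(z_β) = Φ(1.355) ≈ 0.912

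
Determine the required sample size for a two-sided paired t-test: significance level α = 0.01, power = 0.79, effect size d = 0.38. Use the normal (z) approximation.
n = 80 pairs

Sample size formula (paired t-test, normal approximation):
n = ((z_{α/2} + z_β) / d)²

z_{α/2} = 2.576 (for α = 0.01, two-sided)
z_β = 0.806 (for power = 0.79)
d = 0.38

n = ((2.576 + 0.806) / 0.38)²
n = (8.900)²
n ≈ 79.21
Round up to the next whole number: n = 80 pairs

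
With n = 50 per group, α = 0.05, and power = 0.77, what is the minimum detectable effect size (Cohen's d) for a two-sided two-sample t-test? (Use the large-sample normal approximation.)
d ≈ 0.54

Minimum detectable effect (two-sample t-test, normal approximation):
d = (z_{α/2} + z_β) / √(n/2)
d = (1.960 + 0.739) / √(50/2)
d = 2.699 / 5.000
d ≈ 0.54

By Cohen's convention (0.2 small / 0.5 medium / 0.8 large): medium effect.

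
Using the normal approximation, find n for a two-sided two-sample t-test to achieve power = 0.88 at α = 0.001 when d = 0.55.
n = 132 per group

Sample size formula (two-sample t-test, normal approximation):
n = 2 · ((z_{α/2} + z_β) / d)²

z_{α/2} = 3.291 (for α = 0.001, two-sided)
z_β = 1.175 (for power = 0.88)
d = 0.55

n = 2 · ((3.291 + 1.175) / 0.55)²
n = 2 · (8.120)²
n ≈ 131.87
Round up to the next whole number: n = 132 per group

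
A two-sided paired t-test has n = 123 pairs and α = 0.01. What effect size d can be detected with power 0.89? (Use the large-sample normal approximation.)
d ≈ 0.34

Minimum detectable effect (paired t-test, normal approximation):
d = (z_{α/2} + z_β) / √n
d = (2.576 + 1.227) / √123
d = 3.802 / 11.091
d ≈ 0.34

By Cohen's convention (0.2 small / 0.5 medium / 0.8 large): small effect.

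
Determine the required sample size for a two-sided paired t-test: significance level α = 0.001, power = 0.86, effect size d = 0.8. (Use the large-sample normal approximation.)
n = 30 pairs

Sample size formula (paired t-test, normal approximation):
n = ((z_{α/2} + z_β) / d)²

z_{α/2} = 3.291 (for α = 0.001, two-sided)
z_β = 1.080 (for power = 0.86)
d = 0.8

n = ((3.291 + 1.080) / 0.8)²
n = (5.464)²
n ≈ 29.86
Round up to the next whole number: n = 30 pairs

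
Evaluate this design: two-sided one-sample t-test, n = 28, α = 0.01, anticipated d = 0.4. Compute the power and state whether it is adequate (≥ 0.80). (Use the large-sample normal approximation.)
Power ≈ 0.32; the study is underpowered (power < 0.80)

Power calculation (one-sample t-test, normal approximation):
z_β = d · √n - z_{α/2}
z_β = 0.4 · √28 - 2.576
z_β = 0.4 · 5.292 - 2.576
z_β = -0.459

Power = Φ(z_β) = Φ(-0.459) ≈ 0.323

Effect size d = 0.4 is small by Cohen's convention (0.2/0.5/0.8).

Threshold: power ≥ 0.80 is conventionally adequate.
Power ≈ 0.32 → the study is underpowered (power < 0.80).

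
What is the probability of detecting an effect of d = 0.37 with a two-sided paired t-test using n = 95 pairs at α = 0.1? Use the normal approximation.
Power ≈ 0.98

Power calculation (paired t-test, normal approximation):
z_β = d · √n - z_{α/2}
z_β = 0.37 · √95 - 1.645
z_β = 0.37 · 9.747 - 1.645
z_β = 1.961

Power = Φ(z_β) = Φ(1.961) ≈ 0.975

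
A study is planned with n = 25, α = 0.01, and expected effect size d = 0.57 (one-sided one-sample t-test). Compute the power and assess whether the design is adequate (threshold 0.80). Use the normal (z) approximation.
Power ≈ 0.70; the study is underpowered (power < 0.80)

Power calculation (one-sample t-test, normal approximation):
z_β = d · √n - z_α
z_β = 0.57 · √25 - 2.326
z_β = 0.57 · 5.000 - 2.326
z_β = 0.524

Power = Φ(z_β) = Φ(0.524) ≈ 0.700

Effect size d = 0.57 is medium by Cohen's convention (0.2/0.5/0.8).

Threshold: power ≥ 0.80 is conventionally adequate.
Power ≈ 0.70 → the study is underpowered (power < 0.80).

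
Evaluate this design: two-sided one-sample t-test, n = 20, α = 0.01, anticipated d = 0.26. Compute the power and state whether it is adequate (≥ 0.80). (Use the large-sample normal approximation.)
Power ≈ 0.08; the study is underpowered (power < 0.80)

Power calculation (one-sample t-test, normal approximation):
z_β = d · √n - z_{α/2}
z_β = 0.26 · √20 - 2.576
z_β = 0.26 · 4.472 - 2.576
z_β = -1.413

Power = Φ(z_β) = Φ(-1.413) ≈ 0.079

Effect size d = 0.26 is small by Cohen's convention (0.2/0.5/0.8).

Threshold: power ≥ 0.80 is conventionally adequate.
Power ≈ 0.08 → the study is underpowered (power < 0.80).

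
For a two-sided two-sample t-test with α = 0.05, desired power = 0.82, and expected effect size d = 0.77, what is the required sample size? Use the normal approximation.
n = 28 per group

Sample size formula (two-sample t-test, normal approximation):
n = 2 · ((z_{α/2} + z_β) / d)²

z_{α/2} = 1.960 (for α = 0.05, two-sided)
z_β = 0.915 (for power = 0.82)
d = 0.77

n = 2 · ((1.960 + 0.915) / 0.77)²
n = 2 · (3.734)²
n ≈ 27.89
Round up to the next whole number: n = 28 per group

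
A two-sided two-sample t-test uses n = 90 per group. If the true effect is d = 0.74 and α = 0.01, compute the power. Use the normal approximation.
Power ≈ 0.99

Power calculation (two-sample t-test, normal approximation):
z_β = d · √(n/2) - z_{α/2}
z_β = 0.74 · √(90/2) - 2.576
z_β = 0.74 · 6.708 - 2.576
z_β = 2.388

Power = Φ(z_β) = Φ(2.388) ≈ 0.992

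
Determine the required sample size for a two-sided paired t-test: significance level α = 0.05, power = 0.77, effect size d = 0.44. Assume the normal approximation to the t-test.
n = 38 pairs

Sample size formula (paired t-test, normal approximation):
n = ((z_{α/2} + z_β) / d)²

z_{α/2} = 1.960 (for α = 0.05, two-sided)
z_β = 0.739 (for power = 0.77)
d = 0.44

n = ((1.960 + 0.739) / 0.44)²
n = (6.134)²
n ≈ 37.63
Round up to the next whole number: n = 38 pairs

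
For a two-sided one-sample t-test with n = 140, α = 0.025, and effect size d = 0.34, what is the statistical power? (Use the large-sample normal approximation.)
Power ≈ 0.96

Power calculation (one-sample t-test, normal approximation):
z_β = d · √n - z_{α/2}
z_β = 0.34 · √140 - 2.241
z_β = 0.34 · 11.832 - 2.241
z_β = 1.782

Power = Φ(z_β) = Φ(1.782) ≈ 0.963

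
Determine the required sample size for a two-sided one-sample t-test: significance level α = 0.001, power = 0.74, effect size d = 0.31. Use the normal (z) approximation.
n = 162

Sample size formula (one-sample t-test, normal approximation):
n = ((z_{α/2} + z_β) / d)²

z_{α/2} = 3.291 (for α = 0.001, two-sided)
z_β = 0.643 (for power = 0.74)
d = 0.31

n = ((3.291 + 0.643) / 0.31)²
n = (12.690)²
n ≈ 161.04
Round up to the next whole number: n = 162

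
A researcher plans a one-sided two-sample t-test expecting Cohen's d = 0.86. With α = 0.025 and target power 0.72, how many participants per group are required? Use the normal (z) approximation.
n = 18 per group

Sample size formula (two-sample t-test, normal approximation):
n = 2 · ((z_α + z_β) / d)²

z_α = 1.960 (for α = 0.025, one-sided)
z_β = 0.583 (for power = 0.72)
d = 0.86

n = 2 · ((1.960 + 0.583) / 0.86)²
n = 2 · (2.957)²
n ≈ 17.49
Round up to the next whole number: n = 18 per group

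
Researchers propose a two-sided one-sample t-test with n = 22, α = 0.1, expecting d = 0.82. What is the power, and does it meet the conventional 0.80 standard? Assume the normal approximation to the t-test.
Power ≈ 0.99; the study is adequately powered (power ≥ 0.80)

Power calculation (one-sample t-test, normal approximation):
z_β = d · √n - z_{α/2}
z_β = 0.82 · √22 - 1.645
z_β = 0.82 · 4.690 - 1.645
z_β = 2.201

Power = Φ(z_β) = Φ(2.201) ≈ 0.986

Effect size d = 0.82 is large by Cohen's convention (0.2/0.5/0.8).

Threshold: power ≥ 0.80 is conventionally adequate.
Power ≈ 0.99 → the study is adequately powered (power ≥ 0.80).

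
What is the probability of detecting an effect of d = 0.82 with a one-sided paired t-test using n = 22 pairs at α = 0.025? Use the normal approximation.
Power ≈ 0.97

Power calculation (paired t-test, normal approximation):
z_β = d · √n - z_α
z_β = 0.82 · √22 - 1.960
z_β = 0.82 · 4.690 - 1.960
z_β = 1.886

Power = Φ(z_β) = Φ(1.886) ≈ 0.970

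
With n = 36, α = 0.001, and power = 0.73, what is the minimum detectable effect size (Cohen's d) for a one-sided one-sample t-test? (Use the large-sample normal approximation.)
d ≈ 0.62

Minimum detectable effect (one-sample t-test, normal approximation):
d = (z_α + z_β) / √n
d = (3.090 + 0.613) / √36
d = 3.703 / 6.000
d ≈ 0.62

By Cohen's convention (0.2 small / 0.5 medium / 0.8 large): medium effect.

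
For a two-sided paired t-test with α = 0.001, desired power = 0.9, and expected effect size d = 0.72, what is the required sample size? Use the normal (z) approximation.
n = 41 pairs

Sample size formula (paired t-test, normal approximation):
n = ((z_{α/2} + z_β) / d)²

z_{α/2} = 3.291 (for α = 0.001, two-sided)
z_β = 1.282 (for power = 0.9)
d = 0.72

n = ((3.291 + 1.282) / 0.72)²
n = (6.351)²
n ≈ 40.34
Round up to the next whole number: n = 41 pairs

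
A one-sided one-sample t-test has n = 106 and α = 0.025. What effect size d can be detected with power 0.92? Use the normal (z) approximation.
d ≈ 0.33

Minimum detectable effect (one-sample t-test, normal approximation):
d = (z_α + z_β) / √n
d = (1.960 + 1.405) / √106
d = 3.365 / 10.296
d ≈ 0.33

By Cohen's convention (0.2 small / 0.5 medium / 0.8 large): small effect.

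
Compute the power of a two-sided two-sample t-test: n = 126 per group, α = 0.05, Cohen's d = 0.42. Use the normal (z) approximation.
Power ≈ 0.92

Power calculation (two-sample t-test, normal approximation):
z_β = d · √(n/2) - z_{α/2}
z_β = 0.42 · √(126/2) - 1.960
z_β = 0.42 · 7.937 - 1.960
z_β = 1.374

Power = Φ(z_β) = Φ(1.374) ≈ 0.915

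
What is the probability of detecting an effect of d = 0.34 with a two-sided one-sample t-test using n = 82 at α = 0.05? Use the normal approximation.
Power ≈ 0.87

Power calculation (one-sample t-test, normal approximation):
z_β = d · √n - z_{α/2}
z_β = 0.34 · √82 - 1.960
z_β = 0.34 · 9.055 - 1.960
z_β = 1.119

Power = Φ(z_β) = Φ(1.119) ≈ 0.868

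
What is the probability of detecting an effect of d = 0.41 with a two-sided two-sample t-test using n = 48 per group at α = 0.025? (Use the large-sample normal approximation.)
Power ≈ 0.41

Power calculation (two-sample t-test, normal approximation):
z_β = d · √(n/2) - z_{α/2}
z_β = 0.41 · √(48/2) - 2.241
z_β = 0.41 · 4.899 - 2.241
z_β = -0.233

Power = Φ(z_β) = Φ(-0.233) ≈ 0.408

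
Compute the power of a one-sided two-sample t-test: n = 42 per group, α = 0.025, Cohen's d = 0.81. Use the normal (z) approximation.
Power ≈ 0.96

Power calculation (two-sample t-test, normal approximation):
z_β = d · √(n/2) - z_α
z_β = 0.81 · √(42/2) - 1.960
z_β = 0.81 · 4.583 - 1.960
z_β = 1.752

Power = Φ(z_β) = Φ(1.752) ≈ 0.960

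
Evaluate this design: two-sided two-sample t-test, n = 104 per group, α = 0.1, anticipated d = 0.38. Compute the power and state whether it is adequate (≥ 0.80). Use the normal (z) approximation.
Power ≈ 0.86; the study is adequately powered (power ≥ 0.80)

Power calculation (two-sample t-test, normal approximation):
z_β = d · √(n/2) - z_{α/2}
z_β = 0.38 · √(104/2) - 1.645
z_β = 0.38 · 7.211 - 1.645
z_β = 1.095

Power = Φ(z_β) = Φ(1.095) ≈ 0.863

Effect size d = 0.38 is small by Cohen's convention (0.2/0.5/0.8).

Threshold: power ≥ 0.80 is conventionally adequate.
Power ≈ 0.86 → the study is adequately powered (power ≥ 0.80).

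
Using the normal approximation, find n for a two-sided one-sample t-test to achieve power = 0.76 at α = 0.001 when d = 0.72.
n = 31

Sample size formula (one-sample t-test, normal approximation):
n = ((z_{α/2} + z_β) / d)²

z_{α/2} = 3.291 (for α = 0.001, two-sided)
z_β = 0.706 (for power = 0.76)
d = 0.72

n = ((3.291 + 0.706) / 0.72)²
n = (5.551)²
n ≈ 30.81
Round up to the next whole number: n = 31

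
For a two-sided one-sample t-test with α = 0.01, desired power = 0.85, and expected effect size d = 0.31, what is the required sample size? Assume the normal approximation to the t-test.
n = 136

Sample size formula (one-sample t-test, normal approximation):
n = ((z_{α/2} + z_β) / d)²

z_{α/2} = 2.576 (for α = 0.01, two-sided)
z_β = 1.036 (for power = 0.85)
d = 0.31

n = ((2.576 + 1.036) / 0.31)²
n = (11.652)²
n ≈ 135.77
Round up to the next whole number: n = 136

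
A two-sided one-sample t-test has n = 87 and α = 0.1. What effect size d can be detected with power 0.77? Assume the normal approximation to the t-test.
d ≈ 0.26

Minimum detectable effect (one-sample t-test, normal approximation):
d = (z_{α/2} + z_β) / √n
d = (1.645 + 0.739) / √87
d = 2.384 / 9.327
d ≈ 0.26

By Cohen's convention (0.2 small / 0.5 medium / 0.8 large): small effect.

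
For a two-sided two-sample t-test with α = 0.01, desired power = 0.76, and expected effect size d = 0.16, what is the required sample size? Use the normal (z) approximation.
n = 842 per group

Sample size formula (two-sample t-test, normal approximation):
n = 2 · ((z_{α/2} + z_β) / d)²

z_{α/2} = 2.576 (for α = 0.01, two-sided)
z_β = 0.706 (for power = 0.76)
d = 0.16

n = 2 · ((2.576 + 0.706) / 0.16)²
n = 2 · (20.513)²
n ≈ 841.57
Round up to the next whole number: n = 842 per group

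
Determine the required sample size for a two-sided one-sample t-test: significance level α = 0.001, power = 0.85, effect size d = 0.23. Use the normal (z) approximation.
n = 354

Sample size formula (one-sample t-test, normal approximation):
n = ((z_{α/2} + z_β) / d)²

z_{α/2} = 3.291 (for α = 0.001, two-sided)
z_β = 1.036 (for power = 0.85)
d = 0.23

n = ((3.291 + 1.036) / 0.23)²
n = (18.813)²
n ≈ 353.93
Round up to the next whole number: n = 354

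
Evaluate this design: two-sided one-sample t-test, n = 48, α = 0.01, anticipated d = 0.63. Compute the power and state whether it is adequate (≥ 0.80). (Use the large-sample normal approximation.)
Power ≈ 0.96; the study is adequately powered (power ≥ 0.80)

Power calculation (one-sample t-test, normal approximation):
z_β = d · √n - z_{α/2}
z_β = 0.63 · √48 - 2.576
z_β = 0.63 · 6.928 - 2.576
z_β = 1.789

Power = Φ(z_β) = Φ(1.789) ≈ 0.963

Effect size d = 0.63 is medium by Cohen's convention (0.2/0.5/0.8).

Threshold: power ≥ 0.80 is conventionally adequate.
Power ≈ 0.96 → the study is adequately powered (power ≥ 0.80).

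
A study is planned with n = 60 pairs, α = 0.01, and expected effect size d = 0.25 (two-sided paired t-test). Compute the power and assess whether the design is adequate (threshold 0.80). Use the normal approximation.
Power ≈ 0.26; the study is underpowered (power < 0.80)

Power calculation (paired t-test, normal approximation):
z_β = d · √n - z_{α/2}
z_β = 0.25 · √60 - 2.576
z_β = 0.25 · 7.746 - 2.576
z_β = -0.639

Power = Φ(z_β) = Φ(-0.639) ≈ 0.261

Effect size d = 0.25 is small by Cohen's convention (0.2/0.5/0.8).

Threshold: power ≥ 0.80 is conventionally adequate.
Power ≈ 0.26 → the study is underpowered (power < 0.80).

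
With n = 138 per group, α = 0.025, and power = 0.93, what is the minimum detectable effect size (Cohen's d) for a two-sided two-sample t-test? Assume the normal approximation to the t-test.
d ≈ 0.45

Minimum detectable effect (two-sample t-test, normal approximation):
d = (z_{α/2} + z_β) / √(n/2)
d = (2.241 + 1.476) / √(138/2)
d = 3.717 / 8.307
d ≈ 0.45

By Cohen's convention (0.2 small / 0.5 medium / 0.8 large): small effect.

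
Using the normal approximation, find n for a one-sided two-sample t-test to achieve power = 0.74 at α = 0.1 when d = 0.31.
n = 78 per group

Sample size formula (two-sample t-test, normal approximation):
n = 2 · ((z_α + z_β) / d)²

z_α = 1.282 (for α = 0.1, one-sided)
z_β = 0.643 (for power = 0.74)
d = 0.31

n = 2 · ((1.282 + 0.643) / 0.31)²
n = 2 · (6.210)²
n ≈ 77.13
Round up to the next whole number: n = 78 per group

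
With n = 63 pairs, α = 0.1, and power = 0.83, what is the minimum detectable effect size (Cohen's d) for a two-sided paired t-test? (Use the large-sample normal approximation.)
d ≈ 0.33

Minimum detectable effect (paired t-test, normal approximation):
d = (z_{α/2} + z_β) / √n
d = (1.645 + 0.954) / √63
d = 2.599 / 7.937
d ≈ 0.33

By Cohen's convention (0.2 small / 0.5 medium / 0.8 large): small effect.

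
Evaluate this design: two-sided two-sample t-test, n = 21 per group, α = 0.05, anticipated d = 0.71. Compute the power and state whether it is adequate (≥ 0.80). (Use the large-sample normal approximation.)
Power ≈ 0.63; the study is underpowered (power < 0.80)

Power calculation (two-sample t-test, normal approximation):
z_β = d · √(n/2) - z_{α/2}
z_β = 0.71 · √(21/2) - 1.960
z_β = 0.71 · 3.240 - 1.960
z_β = 0.341

Power = Φ(z_β) = Φ(0.341) ≈ 0.633

Effect size d = 0.71 is medium by Cohen's convention (0.2/0.5/0.8).

Threshold: power ≥ 0.80 is conventionally adequate.
Power ≈ 0.63 → the study is underpowered (power < 0.80).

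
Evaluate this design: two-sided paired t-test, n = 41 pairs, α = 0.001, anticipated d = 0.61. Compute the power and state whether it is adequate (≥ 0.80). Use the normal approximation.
Power ≈ 0.73; the study is underpowered (power < 0.80)

Power calculation (paired t-test, normal approximation):
z_β = d · √n - z_{α/2}
z_β = 0.61 · √41 - 3.291
z_β = 0.61 · 6.403 - 3.291
z_β = 0.615

Power = Φ(z_β) = Φ(0.615) ≈ 0.731

Effect size d = 0.61 is medium by Cohen's convention (0.2/0.5/0.8).

Threshold: power ≥ 0.80 is conventionally adequate.
Power ≈ 0.73 → the study is underpowered (power < 0.80).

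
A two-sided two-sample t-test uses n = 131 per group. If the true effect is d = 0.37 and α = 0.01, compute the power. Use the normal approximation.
Power ≈ 0.66

Power calculation (two-sample t-test, normal approximation):
z_β = d · √(n/2) - z_{α/2}
z_β = 0.37 · √(131/2) - 2.576
z_β = 0.37 · 8.093 - 2.576
z_β = 0.419

Power = Φ(z_β) = Φ(0.419) ≈ 0.662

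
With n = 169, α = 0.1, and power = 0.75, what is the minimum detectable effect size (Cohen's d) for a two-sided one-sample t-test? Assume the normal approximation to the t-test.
d ≈ 0.18

Minimum detectable effect (one-sample t-test, normal approximation):
d = (z_{α/2} + z_β) / √n
d = (1.645 + 0.674) / √169
d = 2.319 / 13.000
d ≈ 0.18

By Cohen's convention (0.2 small / 0.5 medium / 0.8 large): very small effect.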